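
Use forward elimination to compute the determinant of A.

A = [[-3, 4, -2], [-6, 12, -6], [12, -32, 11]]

det(A) = 60

Forward elimination:
R2 <- R2 - (2)*R1:  [  0   4  -2 ]
R3 <- R3 - (-4)*R1:  [   0  -16    3 ]
R3 <- R3 - (-4)*R2:  [  0   0  -5 ]
Upper-triangular form:
[ -3  4  -2 ]
[  0  4  -2 ]
[  0  0  -5 ]
det(A) = (-1)^0 * (-3) * (4) * (-5) = 60  (0 row swaps -> sign +1)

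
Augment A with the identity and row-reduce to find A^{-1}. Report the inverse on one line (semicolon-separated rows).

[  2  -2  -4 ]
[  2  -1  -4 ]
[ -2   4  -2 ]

inverse = [-3/2 5/3 -1/3; -1 1 0; -1/2 1/3 -1/6]

Gauss-Jordan on [A | I]:
R1 <- (1/2)*R1:  [   1   -1   -2  |  1/2    0    0 ]
R2 <- R2 - (2)*R1:  [  0   1   0  |  -1   1   0 ]
R3 <- R3 - (-2)*R1:  [  0   2  -6  |   1   0   1 ]
R1 <- R1 - (-1)*R2:  [    1     0    -2  |  -1/2     1     0 ]
R3 <- R3 - (2)*R2:  [  0   0  -6  |   3  -2   1 ]
R3 <- (1/-6)*R3:  [    0     0     1  |  -1/2   1/3  -1/6 ]
R1 <- R1 - (-2)*R3:  [    1     0     0  |  -3/2   5/3  -1/3 ]
Right block of [I | A^{-1}] is the inverse:
[ -3/2  5/3  -1/3 ]
[   -1    1     0 ]
[ -1/2  1/3  -1/6 ]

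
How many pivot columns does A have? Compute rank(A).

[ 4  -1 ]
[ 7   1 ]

Row reduction:
R2 <- R2 - (7/4)*R1:  [    0  11/4 ]
Row echelon form:
[ 4    -1 ]
[ 0  11/4 ]
Nonzero rows / pivot columns: 2

rank(A) = 2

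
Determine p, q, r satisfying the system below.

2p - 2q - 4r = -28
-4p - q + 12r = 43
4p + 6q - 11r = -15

(-3, 5, 3)

Forward elimination on [A|b]:
R2 <- R2 - (-2)*R1:  [   0   -5    4  -13 ]
R3 <- R3 - (2)*R1:  [  0  10  -3  41 ]
R3 <- R3 - (-2)*R2:  [  0   0   5  15 ]
Row echelon form:
[ 2  -2  -4  |  -28 ]
[ 0  -5   4  |  -13 ]
[ 0   0   5  |   15 ]
Back-substitution:
r = (15) / 5 = 3
q = (-13 - (4)*(3)) / -5 = 5
p = (-28 - (-2)*(5) - (-4)*(3)) / 2 = -3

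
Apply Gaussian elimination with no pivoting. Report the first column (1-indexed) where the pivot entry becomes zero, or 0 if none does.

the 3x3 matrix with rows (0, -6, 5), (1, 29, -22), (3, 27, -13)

first zero-pivot column = 1

Naive forward elimination:
Pivot entry (1,1) is zero but row 2 has 1 in column 1 -> naive elimination stops; a row interchange (e.g. R1 <-> R2) would be required here.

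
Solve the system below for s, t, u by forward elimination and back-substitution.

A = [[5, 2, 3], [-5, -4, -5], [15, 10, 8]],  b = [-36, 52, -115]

Forward elimination on [A|b]:
R2 <- R2 - (-1)*R1:  [  0  -2  -2  16 ]
R3 <- R3 - (3)*R1:  [  0   4  -1  -7 ]
R3 <- R3 - (-2)*R2:  [  0   0  -5  25 ]
Row echelon form:
[ 5   2   3  |  -36 ]
[ 0  -2  -2  |   16 ]
[ 0   0  -5  |   25 ]
Back-substitution:
u = (25) / -5 = -5
t = (16 - (-2)*(-5)) / -2 = -3
s = (-36 - (2)*(-3) - (3)*(-5)) / 5 = -3

(-3, -3, -5)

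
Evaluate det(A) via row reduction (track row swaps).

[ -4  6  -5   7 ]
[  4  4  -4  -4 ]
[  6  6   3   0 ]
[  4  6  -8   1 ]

det(A) = -2112

Forward elimination:
R2 <- R2 - (-1)*R1:  [  0  10  -9   3 ]
R3 <- R3 - (-3/2)*R1:  [    0    15  -9/2  21/2 ]
R4 <- R4 - (-1)*R1:  [   0   12  -13    8 ]
R3 <- R3 - (3/2)*R2:  [ 0  0  9  6 ]
R4 <- R4 - (6/5)*R2:  [     0      0  -11/5   22/5 ]
R4 <- R4 - (-11/45)*R3:  [     0      0      0  88/15 ]
Upper-triangular form:
[ -4   6  -5      7 ]
[  0  10  -9      3 ]
[  0   0   9      6 ]
[  0   0   0  88/15 ]
det(A) = (-1)^0 * (-4) * (10) * (9) * (88/15) = -2112  (0 row swaps -> sign +1)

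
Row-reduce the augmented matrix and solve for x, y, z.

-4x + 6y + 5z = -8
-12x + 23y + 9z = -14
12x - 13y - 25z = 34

Forward elimination on [A|b]:
R2 <- R2 - (3)*R1:  [  0   5  -6  10 ]
R3 <- R3 - (-3)*R1:  [   0    5  -10   10 ]
R3 <- R3 - (1)*R2:  [  0   0  -4   0 ]
Row echelon form:
[ -4  6   5  |  -8 ]
[  0  5  -6  |  10 ]
[  0  0  -4  |   0 ]
Back-substitution:
z = (0) / -4 = 0
y = (10 - (-6)*(0)) / 5 = 2
x = (-8 - (6)*(2) - (5)*(0)) / -4 = 5

(5, 2, 0)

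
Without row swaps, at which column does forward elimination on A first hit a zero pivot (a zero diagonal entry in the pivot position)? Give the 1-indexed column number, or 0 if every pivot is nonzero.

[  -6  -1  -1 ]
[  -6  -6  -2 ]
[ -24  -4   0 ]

Naive forward elimination:
R2 <- R2 - (1)*R1:  [  0  -5  -1 ]
R3 <- R3 - (4)*R1:  [ 0  0  4 ]
All pivots nonzero; naive elimination completes without hitting a zero pivot.

first zero-pivot column = 0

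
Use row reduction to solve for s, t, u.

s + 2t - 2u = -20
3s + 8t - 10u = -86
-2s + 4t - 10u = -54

(-4, -3, 5)

Forward elimination on [A|b]:
R2 <- R2 - (3)*R1:  [   0    2   -4  -26 ]
R3 <- R3 - (-2)*R1:  [   0    8  -14  -94 ]
R3 <- R3 - (4)*R2:  [  0   0   2  10 ]
Row echelon form:
[ 1  2  -2  |  -20 ]
[ 0  2  -4  |  -26 ]
[ 0  0   2  |   10 ]
Back-substitution:
u = (10) / 2 = 5
t = (-26 - (-4)*(5)) / 2 = -3
s = (-20 - (2)*(-3) - (-2)*(5)) / 1 = -4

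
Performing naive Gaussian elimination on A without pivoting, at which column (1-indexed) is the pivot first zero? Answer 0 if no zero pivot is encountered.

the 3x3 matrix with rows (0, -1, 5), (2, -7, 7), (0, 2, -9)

first zero-pivot column = 1

Naive forward elimination:
Pivot entry (1,1) is zero but row 2 has 2 in column 1 -> naive elimination stops; a row interchange (e.g. R1 <-> R2) would be required here.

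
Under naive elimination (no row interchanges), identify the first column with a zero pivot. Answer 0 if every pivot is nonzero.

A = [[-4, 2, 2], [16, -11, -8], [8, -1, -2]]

first zero-pivot column = 0

Naive forward elimination:
R2 <- R2 - (-4)*R1:  [  0  -3   0 ]
R3 <- R3 - (-2)*R1:  [ 0  3  2 ]
R3 <- R3 - (-1)*R2:  [ 0  0  2 ]
All pivots nonzero; naive elimination completes without hitting a zero pivot.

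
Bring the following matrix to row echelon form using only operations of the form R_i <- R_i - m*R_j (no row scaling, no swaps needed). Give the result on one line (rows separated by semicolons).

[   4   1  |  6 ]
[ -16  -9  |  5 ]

REF = [4 1 6; 0 -5 29]

Forward elimination:
R2 <- R2 - (-4)*R1:  [  0  -5  29 ]
Row echelon form:
[ 4   1  |   6 ]
[ 0  -5  |  29 ]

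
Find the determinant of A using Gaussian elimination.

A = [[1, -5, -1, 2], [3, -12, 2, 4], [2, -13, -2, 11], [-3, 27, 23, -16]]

Forward elimination:
R2 <- R2 - (3)*R1:  [  0   3   5  -2 ]
R3 <- R3 - (2)*R1:  [  0  -3   0   7 ]
R4 <- R4 - (-3)*R1:  [   0   12   20  -10 ]
R3 <- R3 - (-1)*R2:  [ 0  0  5  5 ]
R4 <- R4 - (4)*R2:  [  0   0   0  -2 ]
Upper-triangular form:
[ 1  -5  -1   2 ]
[ 0   3   5  -2 ]
[ 0   0   5   5 ]
[ 0   0   0  -2 ]
det(A) = (-1)^0 * (1) * (3) * (5) * (-2) = -30  (0 row swaps -> sign +1)

det(A) = -30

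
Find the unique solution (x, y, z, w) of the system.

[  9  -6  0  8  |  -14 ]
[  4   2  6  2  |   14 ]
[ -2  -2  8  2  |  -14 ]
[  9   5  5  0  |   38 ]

Forward elimination on [A|b]:
R2 <- R2 - (4/9)*R1:  [     0   14/3      6  -14/9  182/9 ]
R3 <- R3 - (-2/9)*R1:  [      0   -10/3       8    34/9  -154/9 ]
R4 <- R4 - (1)*R1:  [  0  11   5  -8  52 ]
R3 <- R3 - (-5/7)*R2:  [    0     0  86/7   8/3  -8/3 ]
R4 <- R4 - (33/14)*R2:  [     0      0  -64/7  -13/3   13/3 ]
R4 <- R4 - (-32/43)*R3:  [       0        0        0  -101/43   101/43 ]
Row echelon form:
[ 9    -6     0        8  |     -14 ]
[ 0  14/3     6    -14/9  |   182/9 ]
[ 0     0  86/7      8/3  |    -8/3 ]
[ 0     0     0  -101/43  |  101/43 ]
Back-substitution:
w = (101/43) / (-101/43) = -1
z = (-8/3 - (8/3)*(-1)) / (86/7) = 0
y = (182/9 - (6)*(0) - (-14/9)*(-1)) / (14/3) = 4
x = (-14 - (-6)*(4) - (8)*(-1)) / 9 = 2

(2, 4, 0, -1)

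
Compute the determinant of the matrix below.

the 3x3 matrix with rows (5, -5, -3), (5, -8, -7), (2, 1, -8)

det(A) = 162

Forward elimination:
R2 <- R2 - (1)*R1:  [  0  -3  -4 ]
R3 <- R3 - (2/5)*R1:  [     0      3  -34/5 ]
R3 <- R3 - (-1)*R2:  [     0      0  -54/5 ]
Upper-triangular form:
[ 5  -5     -3 ]
[ 0  -3     -4 ]
[ 0   0  -54/5 ]
det(A) = (-1)^0 * (5) * (-3) * (-54/5) = 162  (0 row swaps -> sign +1)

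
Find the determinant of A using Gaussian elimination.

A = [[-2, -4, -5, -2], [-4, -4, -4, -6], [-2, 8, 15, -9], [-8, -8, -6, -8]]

Forward elimination:
R2 <- R2 - (2)*R1:  [  0   4   6  -2 ]
R3 <- R3 - (1)*R1:  [  0  12  20  -7 ]
R4 <- R4 - (4)*R1:  [  0   8  14   0 ]
R3 <- R3 - (3)*R2:  [  0   0   2  -1 ]
R4 <- R4 - (2)*R2:  [ 0  0  2  4 ]
R4 <- R4 - (1)*R3:  [ 0  0  0  5 ]
Upper-triangular form:
[ -2  -4  -5  -2 ]
[  0   4   6  -2 ]
[  0   0   2  -1 ]
[  0   0   0   5 ]
det(A) = (-1)^0 * (-2) * (4) * (2) * (5) = -80  (0 row swaps -> sign +1)

det(A) = -80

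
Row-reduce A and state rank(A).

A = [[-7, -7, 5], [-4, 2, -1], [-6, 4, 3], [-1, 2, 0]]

Row reduction:
R2 <- R2 - (4/7)*R1:  [     0      6  -27/7 ]
R3 <- R3 - (6/7)*R1:  [    0    10  -9/7 ]
R4 <- R4 - (1/7)*R1:  [    0     3  -5/7 ]
R3 <- R3 - (5/3)*R2:  [    0     0  36/7 ]
R4 <- R4 - (1/2)*R2:  [     0      0  17/14 ]
R4 <- R4 - (17/72)*R3:  [ 0  0  0 ]
Row echelon form:
[ -7  -7      5 ]
[  0   6  -27/7 ]
[  0   0   36/7 ]
[  0   0      0 ]
Nonzero rows / pivot columns: 3

rank(A) = 3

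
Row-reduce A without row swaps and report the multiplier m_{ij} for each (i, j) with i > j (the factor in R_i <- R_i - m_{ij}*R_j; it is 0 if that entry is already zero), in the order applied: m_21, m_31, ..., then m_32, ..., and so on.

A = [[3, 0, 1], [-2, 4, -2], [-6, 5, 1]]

multipliers: -2/3, -2, 5/4

Forward elimination:
R2 <- R2 - (-2/3)*R1:  [    0     4  -4/3 ]
R3 <- R3 - (-2)*R1:  [ 0  5  3 ]
R3 <- R3 - (5/4)*R2:  [    0     0  14/3 ]
Multipliers (in order of application): m_{21} = -2/3, m_{31} = -2, m_{32} = 5/4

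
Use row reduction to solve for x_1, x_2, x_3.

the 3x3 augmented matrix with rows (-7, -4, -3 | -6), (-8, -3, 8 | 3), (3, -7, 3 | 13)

(1, -1, 1)

Forward elimination on [A|b]:
R2 <- R2 - (8/7)*R1:  [    0  11/7  80/7  69/7 ]
R3 <- R3 - (-3/7)*R1:  [     0  -61/7   12/7   73/7 ]
R3 <- R3 - (-61/11)*R2:  [      0       0  716/11  716/11 ]
Row echelon form:
[ -7    -4      -3  |      -6 ]
[  0  11/7    80/7  |    69/7 ]
[  0     0  716/11  |  716/11 ]
Back-substitution:
x_3 = (716/11) / (716/11) = 1
x_2 = (69/7 - (80/7)*(1)) / (11/7) = -1
x_1 = (-6 - (-4)*(-1) - (-3)*(1)) / -7 = 1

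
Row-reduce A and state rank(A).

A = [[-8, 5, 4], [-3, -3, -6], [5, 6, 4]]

Row reduction:
R2 <- R2 - (3/8)*R1:  [     0  -39/8  -15/2 ]
R3 <- R3 - (-5/8)*R1:  [    0  73/8  13/2 ]
R3 <- R3 - (-73/39)*R2:  [      0       0  -98/13 ]
Row echelon form:
[ -8      5       4 ]
[  0  -39/8   -15/2 ]
[  0      0  -98/13 ]
Nonzero rows / pivot columns: 3

rank(A) = 3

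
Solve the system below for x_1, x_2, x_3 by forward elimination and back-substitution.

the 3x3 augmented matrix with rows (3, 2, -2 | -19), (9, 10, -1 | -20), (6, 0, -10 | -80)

Forward elimination on [A|b]:
R2 <- R2 - (3)*R1:  [  0   4   5  37 ]
R3 <- R3 - (2)*R1:  [   0   -4   -6  -42 ]
R3 <- R3 - (-1)*R2:  [  0   0  -1  -5 ]
Row echelon form:
[ 3  2  -2  |  -19 ]
[ 0  4   5  |   37 ]
[ 0  0  -1  |   -5 ]
Back-substitution:
x_3 = (-5) / -1 = 5
x_2 = (37 - (5)*(5)) / 4 = 3
x_1 = (-19 - (2)*(3) - (-2)*(5)) / 3 = -5

(-5, 3, 5)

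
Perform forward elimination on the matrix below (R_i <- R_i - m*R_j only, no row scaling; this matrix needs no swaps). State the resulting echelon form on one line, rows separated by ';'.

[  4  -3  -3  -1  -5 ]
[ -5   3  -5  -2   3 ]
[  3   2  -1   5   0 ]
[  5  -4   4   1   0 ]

REF = [4 -3 -3 -1 -5; 0 -3/4 -35/4 -13/4 -13/4; 0 0 -145/3 -38/3 -44/3; 0 0 0 78/145 594/145]

Forward elimination:
R2 <- R2 - (-5/4)*R1:  [     0   -3/4  -35/4  -13/4  -13/4 ]
R3 <- R3 - (3/4)*R1:  [    0  17/4   5/4  23/4  15/4 ]
R4 <- R4 - (5/4)*R1:  [    0  -1/4  31/4   9/4  25/4 ]
R3 <- R3 - (-17/3)*R2:  [      0       0  -145/3   -38/3   -44/3 ]
R4 <- R4 - (1/3)*R2:  [    0     0  32/3  10/3  22/3 ]
R4 <- R4 - (-32/145)*R3:  [       0        0        0   78/145  594/145 ]
Row echelon form:
[ 4    -3      -3      -1       -5 ]
[ 0  -3/4   -35/4   -13/4    -13/4 ]
[ 0     0  -145/3   -38/3    -44/3 ]
[ 0     0       0  78/145  594/145 ]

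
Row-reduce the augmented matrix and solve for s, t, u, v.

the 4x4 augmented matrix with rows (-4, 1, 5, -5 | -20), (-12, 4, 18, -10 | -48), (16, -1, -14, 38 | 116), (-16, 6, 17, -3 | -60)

Forward elimination on [A|b]:
R2 <- R2 - (3)*R1:  [  0   1   3   5  12 ]
R3 <- R3 - (-4)*R1:  [  0   3   6  18  36 ]
R4 <- R4 - (4)*R1:  [  0   2  -3  17  20 ]
R3 <- R3 - (3)*R2:  [  0   0  -3   3   0 ]
R4 <- R4 - (2)*R2:  [  0   0  -9   7  -4 ]
R4 <- R4 - (3)*R3:  [  0   0   0  -2  -4 ]
Row echelon form:
[ -4  1   5  -5  |  -20 ]
[  0  1   3   5  |   12 ]
[  0  0  -3   3  |    0 ]
[  0  0   0  -2  |   -4 ]
Back-substitution:
v = (-4) / -2 = 2
u = (0 - (3)*(2)) / -3 = 2
t = (12 - (3)*(2) - (5)*(2)) / 1 = -4
s = (-20 - (1)*(-4) - (5)*(2) - (-5)*(2)) / -4 = 4

(4, -4, 2, 2)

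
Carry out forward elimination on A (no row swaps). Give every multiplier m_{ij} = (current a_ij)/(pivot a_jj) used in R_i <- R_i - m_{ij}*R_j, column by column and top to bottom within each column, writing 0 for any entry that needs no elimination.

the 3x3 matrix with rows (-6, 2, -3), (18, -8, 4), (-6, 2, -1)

Forward elimination:
R2 <- R2 - (-3)*R1:  [  0  -2  -5 ]
R3 <- R3 - (1)*R1:  [ 0  0  2 ]
R3: entry in column 2 is already 0 -> m_{32} = 0 (no row operation needed)
Multipliers (in order of application): m_{21} = -3, m_{31} = 1, m_{32} = 0

multipliers: -3, 1, 0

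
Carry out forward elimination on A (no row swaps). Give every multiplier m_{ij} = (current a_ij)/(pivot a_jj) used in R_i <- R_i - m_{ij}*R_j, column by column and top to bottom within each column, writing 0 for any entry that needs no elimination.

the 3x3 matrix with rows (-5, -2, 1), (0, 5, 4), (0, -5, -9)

Forward elimination:
R2: entry in column 1 is already 0 -> m_{21} = 0 (no row operation needed)
R3: entry in column 1 is already 0 -> m_{31} = 0 (no row operation needed)
R3 <- R3 - (-1)*R2:  [  0   0  -5 ]
Multipliers (in order of application): m_{21} = 0, m_{31} = 0, m_{32} = -1

multipliers: 0, 0, -1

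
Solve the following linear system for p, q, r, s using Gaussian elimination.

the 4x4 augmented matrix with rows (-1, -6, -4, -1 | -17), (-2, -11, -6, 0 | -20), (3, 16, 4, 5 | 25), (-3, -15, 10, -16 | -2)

Forward elimination on [A|b]:
R2 <- R2 - (2)*R1:  [  0   1   2   2  14 ]
R3 <- R3 - (-3)*R1:  [   0   -2   -8    2  -26 ]
R4 <- R4 - (3)*R1:  [   0    3   22  -13   49 ]
R3 <- R3 - (-2)*R2:  [  0   0  -4   6   2 ]
R4 <- R4 - (3)*R2:  [   0    0   16  -19    7 ]
R4 <- R4 - (-4)*R3:  [  0   0   0   5  15 ]
Row echelon form:
[ -1  -6  -4  -1  |  -17 ]
[  0   1   2   2  |   14 ]
[  0   0  -4   6  |    2 ]
[  0   0   0   5  |   15 ]
Back-substitution:
s = (15) / 5 = 3
r = (2 - (6)*(3)) / -4 = 4
q = (14 - (2)*(4) - (2)*(3)) / 1 = 0
p = (-17 - (-6)*(0) - (-4)*(4) - (-1)*(3)) / -1 = -2

(-2, 0, 4, 3)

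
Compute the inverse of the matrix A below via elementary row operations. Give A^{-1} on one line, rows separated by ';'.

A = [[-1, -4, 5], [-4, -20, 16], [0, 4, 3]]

Gauss-Jordan on [A | I]:
R1 <- (1/-1)*R1:  [  1   4  -5  |  -1   0   0 ]
R2 <- R2 - (-4)*R1:  [  0  -4  -4  |  -4   1   0 ]
R2 <- (1/-4)*R2:  [    0     1     1  |     1  -1/4     0 ]
R1 <- R1 - (4)*R2:  [  1   0  -9  |  -5   1   0 ]
R3 <- R3 - (4)*R2:  [  0   0  -1  |  -4   1   1 ]
R3 <- (1/-1)*R3:  [  0   0   1  |   4  -1  -1 ]
R1 <- R1 - (-9)*R3:  [  1   0   0  |  31  -8  -9 ]
R2 <- R2 - (1)*R3:  [   0    1    0  |   -3  3/4    1 ]
Right block of [I | A^{-1}] is the inverse:
[ 31   -8  -9 ]
[ -3  3/4   1 ]
[  4   -1  -1 ]

inverse = [31 -8 -9; -3 3/4 1; 4 -1 -1]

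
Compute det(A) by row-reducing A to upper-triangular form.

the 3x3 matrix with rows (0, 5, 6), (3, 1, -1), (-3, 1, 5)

det(A) = -24

Forward elimination:
R1 <-> R2   (pivot in column 1 was zero)
[  3  1  -1 ]
[  0  5   6 ]
[ -3  1   5 ]
R3 <- R3 - (-1)*R1:  [ 0  2  4 ]
R3 <- R3 - (2/5)*R2:  [   0    0  8/5 ]
Upper-triangular form:
[ 3  1   -1 ]
[ 0  5    6 ]
[ 0  0  8/5 ]
det(A) = (-1)^1 * (3) * (5) * (8/5) = -24  (1 row swap -> sign -1)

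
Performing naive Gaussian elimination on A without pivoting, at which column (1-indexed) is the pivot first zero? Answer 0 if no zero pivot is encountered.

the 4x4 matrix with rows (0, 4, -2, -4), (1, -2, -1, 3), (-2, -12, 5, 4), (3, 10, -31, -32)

Naive forward elimination:
Pivot entry (1,1) is zero but row 2 has 1 in column 1 -> naive elimination stops; a row interchange (e.g. R1 <-> R2) would be required here.

first zero-pivot column = 1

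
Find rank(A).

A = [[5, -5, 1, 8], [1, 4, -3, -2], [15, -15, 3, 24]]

Row reduction:
R2 <- R2 - (1/5)*R1:  [     0      5  -16/5  -18/5 ]
R3 <- R3 - (3)*R1:  [ 0  0  0  0 ]
Row echelon form:
[ 5  -5      1      8 ]
[ 0   5  -16/5  -18/5 ]
[ 0   0      0      0 ]
Nonzero rows / pivot columns: 2

rank(A) = 2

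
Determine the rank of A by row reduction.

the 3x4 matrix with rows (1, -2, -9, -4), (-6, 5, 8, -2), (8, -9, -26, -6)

rank(A) = 2

Row reduction:
R2 <- R2 - (-6)*R1:  [   0   -7  -46  -26 ]
R3 <- R3 - (8)*R1:  [  0   7  46  26 ]
R3 <- R3 - (-1)*R2:  [ 0  0  0  0 ]
Row echelon form:
[ 1  -2   -9   -4 ]
[ 0  -7  -46  -26 ]
[ 0   0    0    0 ]
Nonzero rows / pivot columns: 2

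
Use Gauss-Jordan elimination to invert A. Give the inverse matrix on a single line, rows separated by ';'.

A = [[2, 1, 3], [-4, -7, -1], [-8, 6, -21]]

inverse = [-153/10 -39/10 -2; 38/5 9/5 1; 8 2 1]

Gauss-Jordan on [A | I]:
R1 <- (1/2)*R1:  [   1  1/2  3/2  |  1/2    0    0 ]
R2 <- R2 - (-4)*R1:  [  0  -5   5  |   2   1   0 ]
R3 <- R3 - (-8)*R1:  [  0  10  -9  |   4   0   1 ]
R2 <- (1/-5)*R2:  [    0     1    -1  |  -2/5  -1/5     0 ]
R1 <- R1 - (1/2)*R2:  [    1     0     2  |  7/10  1/10     0 ]
R3 <- R3 - (10)*R2:  [ 0  0  1  |  8  2  1 ]
R1 <- R1 - (2)*R3:  [       1        0        0  |  -153/10   -39/10       -2 ]
R2 <- R2 - (-1)*R3:  [    0     1     0  |  38/5   9/5     1 ]
Right block of [I | A^{-1}] is the inverse:
[ -153/10  -39/10  -2 ]
[    38/5     9/5   1 ]
[       8       2   1 ]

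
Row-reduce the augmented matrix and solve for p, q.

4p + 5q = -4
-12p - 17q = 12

Forward elimination on [A|b]:
R2 <- R2 - (-3)*R1:  [  0  -2   0 ]
Row echelon form:
[ 4   5  |  -4 ]
[ 0  -2  |   0 ]
Back-substitution:
q = (0) / -2 = 0
p = (-4 - (5)*(0)) / 4 = -1

(-1, 0)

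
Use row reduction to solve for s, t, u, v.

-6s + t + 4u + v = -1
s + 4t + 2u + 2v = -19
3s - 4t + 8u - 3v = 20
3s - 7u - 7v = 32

(-1, -2, 0, -5)

Forward elimination on [A|b]:
R2 <- R2 - (-1/6)*R1:  [      0    25/6     8/3    13/6  -115/6 ]
R3 <- R3 - (-1/2)*R1:  [    0  -7/2    10  -5/2  39/2 ]
R4 <- R4 - (-1/2)*R1:  [     0    1/2     -5  -13/2   63/2 ]
R3 <- R3 - (-21/25)*R2:  [      0       0  306/25  -17/25    17/5 ]
R4 <- R4 - (3/25)*R2:  [       0        0  -133/25  -169/25    169/5 ]
R4 <- R4 - (-133/306)*R3:  [       0        0        0  -127/18   635/18 ]
Row echelon form:
[ -6     1       4        1  |      -1 ]
[  0  25/6     8/3     13/6  |  -115/6 ]
[  0     0  306/25   -17/25  |    17/5 ]
[  0     0       0  -127/18  |  635/18 ]
Back-substitution:
v = (635/18) / (-127/18) = -5
u = (17/5 - (-17/25)*(-5)) / (306/25) = 0
t = (-115/6 - (8/3)*(0) - (13/6)*(-5)) / (25/6) = -2
s = (-1 - (1)*(-2) - (4)*(0) - (1)*(-5)) / -6 = -1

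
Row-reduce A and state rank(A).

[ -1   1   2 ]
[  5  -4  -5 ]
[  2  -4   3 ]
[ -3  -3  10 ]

rank(A) = 3

Row reduction:
R2 <- R2 - (-5)*R1:  [ 0  1  5 ]
R3 <- R3 - (-2)*R1:  [  0  -2   7 ]
R4 <- R4 - (3)*R1:  [  0  -6   4 ]
R3 <- R3 - (-2)*R2:  [  0   0  17 ]
R4 <- R4 - (-6)*R2:  [  0   0  34 ]
R4 <- R4 - (2)*R3:  [ 0  0  0 ]
Row echelon form:
[ -1  1   2 ]
[  0  1   5 ]
[  0  0  17 ]
[  0  0   0 ]
Nonzero rows / pivot columns: 3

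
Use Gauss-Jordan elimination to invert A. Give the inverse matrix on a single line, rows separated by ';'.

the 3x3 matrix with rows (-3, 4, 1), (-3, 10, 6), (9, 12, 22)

Gauss-Jordan on [A | I]:
R1 <- (1/-3)*R1:  [    1  -4/3  -1/3  |  -1/3     0     0 ]
R2 <- R2 - (-3)*R1:  [  0   6   5  |  -1   1   0 ]
R3 <- R3 - (9)*R1:  [  0  24  25  |   3   0   1 ]
R2 <- (1/6)*R2:  [    0     1   5/6  |  -1/6   1/6     0 ]
R1 <- R1 - (-4/3)*R2:  [    1     0   7/9  |  -5/9   2/9     0 ]
R3 <- R3 - (24)*R2:  [  0   0   5  |   7  -4   1 ]
R3 <- (1/5)*R3:  [    0     0     1  |   7/5  -4/5   1/5 ]
R1 <- R1 - (7/9)*R3:  [      1       0       0  |  -74/45   38/45   -7/45 ]
R2 <- R2 - (5/6)*R3:  [    0     1     0  |  -4/3   5/6  -1/6 ]
Right block of [I | A^{-1}] is the inverse:
[ -74/45  38/45  -7/45 ]
[   -4/3    5/6   -1/6 ]
[    7/5   -4/5    1/5 ]

inverse = [-74/45 38/45 -7/45; -4/3 5/6 -1/6; 7/5 -4/5 1/5]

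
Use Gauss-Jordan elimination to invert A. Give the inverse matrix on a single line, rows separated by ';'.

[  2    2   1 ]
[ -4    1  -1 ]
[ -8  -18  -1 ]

Gauss-Jordan on [A | I]:
R1 <- (1/2)*R1:  [   1    1  1/2  |  1/2    0    0 ]
R2 <- R2 - (-4)*R1:  [ 0  5  1  |  2  1  0 ]
R3 <- R3 - (-8)*R1:  [   0  -10    3  |    4    0    1 ]
R2 <- (1/5)*R2:  [   0    1  1/5  |  2/5  1/5    0 ]
R1 <- R1 - (1)*R2:  [    1     0  3/10  |  1/10  -1/5     0 ]
R3 <- R3 - (-10)*R2:  [ 0  0  5  |  8  2  1 ]
R3 <- (1/5)*R3:  [   0    0    1  |  8/5  2/5  1/5 ]
R1 <- R1 - (3/10)*R3:  [      1       0       0  |  -19/50   -8/25   -3/50 ]
R2 <- R2 - (1/5)*R3:  [     0      1      0  |   2/25   3/25  -1/25 ]
Right block of [I | A^{-1}] is the inverse:
[ -19/50  -8/25  -3/50 ]
[   2/25   3/25  -1/25 ]
[    8/5    2/5    1/5 ]

inverse = [-19/50 -8/25 -3/50; 2/25 3/25 -1/25; 8/5 2/5 1/5]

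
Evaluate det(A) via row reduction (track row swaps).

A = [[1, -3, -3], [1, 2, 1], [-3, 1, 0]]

Forward elimination:
R2 <- R2 - (1)*R1:  [ 0  5  4 ]
R3 <- R3 - (-3)*R1:  [  0  -8  -9 ]
R3 <- R3 - (-8/5)*R2:  [     0      0  -13/5 ]
Upper-triangular form:
[ 1  -3     -3 ]
[ 0   5      4 ]
[ 0   0  -13/5 ]
det(A) = (-1)^0 * (1) * (5) * (-13/5) = -13  (0 row swaps -> sign +1)

det(A) = -13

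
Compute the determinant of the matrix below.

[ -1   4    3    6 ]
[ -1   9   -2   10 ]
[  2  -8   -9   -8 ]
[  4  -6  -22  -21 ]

det(A) = -75

Forward elimination:
R2 <- R2 - (1)*R1:  [  0   5  -5   4 ]
R3 <- R3 - (-2)*R1:  [  0   0  -3   4 ]
R4 <- R4 - (-4)*R1:  [   0   10  -10    3 ]
R4 <- R4 - (2)*R2:  [  0   0   0  -5 ]
Upper-triangular form:
[ -1  4   3   6 ]
[  0  5  -5   4 ]
[  0  0  -3   4 ]
[  0  0   0  -5 ]
det(A) = (-1)^0 * (-1) * (5) * (-3) * (-5) = -75  (0 row swaps -> sign +1)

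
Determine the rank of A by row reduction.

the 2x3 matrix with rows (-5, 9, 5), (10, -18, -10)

Row reduction:
R2 <- R2 - (-2)*R1:  [ 0  0  0 ]
Row echelon form:
[ -5  9  5 ]
[  0  0  0 ]
Nonzero rows / pivot columns: 1

rank(A) = 1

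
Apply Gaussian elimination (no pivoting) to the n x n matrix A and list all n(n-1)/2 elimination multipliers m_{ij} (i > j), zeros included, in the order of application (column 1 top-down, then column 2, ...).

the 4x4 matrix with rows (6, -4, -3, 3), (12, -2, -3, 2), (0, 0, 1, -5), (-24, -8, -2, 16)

Forward elimination:
R2 <- R2 - (2)*R1:  [  0   6   3  -4 ]
R3: entry in column 1 is already 0 -> m_{31} = 0 (no row operation needed)
R4 <- R4 - (-4)*R1:  [   0  -24  -14   28 ]
R3: entry in column 2 is already 0 -> m_{32} = 0 (no row operation needed)
R4 <- R4 - (-4)*R2:  [  0   0  -2  12 ]
R4 <- R4 - (-2)*R3:  [ 0  0  0  2 ]
Multipliers (in order of application): m_{21} = 2, m_{31} = 0, m_{41} = -4, m_{32} = 0, m_{42} = -4, m_{43} = -2

multipliers: 2, 0, -4, 0, -4, -2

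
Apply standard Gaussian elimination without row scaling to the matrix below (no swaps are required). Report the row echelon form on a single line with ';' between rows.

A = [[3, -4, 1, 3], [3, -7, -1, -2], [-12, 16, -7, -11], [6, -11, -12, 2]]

REF = [3 -4 1 3; 0 -3 -2 -5; 0 0 -3 1; 0 0 0 -3]

Forward elimination:
R2 <- R2 - (1)*R1:  [  0  -3  -2  -5 ]
R3 <- R3 - (-4)*R1:  [  0   0  -3   1 ]
R4 <- R4 - (2)*R1:  [   0   -3  -14   -4 ]
R4 <- R4 - (1)*R2:  [   0    0  -12    1 ]
R4 <- R4 - (4)*R3:  [  0   0   0  -3 ]
Row echelon form:
[ 3  -4   1   3 ]
[ 0  -3  -2  -5 ]
[ 0   0  -3   1 ]
[ 0   0   0  -3 ]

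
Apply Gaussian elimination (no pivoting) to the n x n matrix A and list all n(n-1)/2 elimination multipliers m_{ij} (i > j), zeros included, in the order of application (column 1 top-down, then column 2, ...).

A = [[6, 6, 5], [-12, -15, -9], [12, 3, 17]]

multipliers: -2, 2, 3

Forward elimination:
R2 <- R2 - (-2)*R1:  [  0  -3   1 ]
R3 <- R3 - (2)*R1:  [  0  -9   7 ]
R3 <- R3 - (3)*R2:  [ 0  0  4 ]
Multipliers (in order of application): m_{21} = -2, m_{31} = 2, m_{32} = 3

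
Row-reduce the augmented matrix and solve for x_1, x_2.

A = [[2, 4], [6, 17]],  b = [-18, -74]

(-1, -4)

Forward elimination on [A|b]:
R2 <- R2 - (3)*R1:  [   0    5  -20 ]
Row echelon form:
[ 2  4  |  -18 ]
[ 0  5  |  -20 ]
Back-substitution:
x_2 = (-20) / 5 = -4
x_1 = (-18 - (4)*(-4)) / 2 = -1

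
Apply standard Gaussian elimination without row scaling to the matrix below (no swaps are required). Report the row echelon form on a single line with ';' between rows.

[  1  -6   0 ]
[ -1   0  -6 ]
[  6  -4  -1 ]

Forward elimination:
R2 <- R2 - (-1)*R1:  [  0  -6  -6 ]
R3 <- R3 - (6)*R1:  [  0  32  -1 ]
R3 <- R3 - (-16/3)*R2:  [   0    0  -33 ]
Row echelon form:
[ 1  -6    0 ]
[ 0  -6   -6 ]
[ 0   0  -33 ]

REF = [1 -6 0; 0 -6 -6; 0 0 -33]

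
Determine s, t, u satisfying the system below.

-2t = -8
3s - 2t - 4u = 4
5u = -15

Forward elimination on [A|b]:
R1 <-> R2   (pivot in column 1 was zero)
[ 3  -2  -4    4 ]
[ 0  -2   0   -8 ]
[ 0   0   5  -15 ]
Row echelon form:
[ 3  -2  -4  |    4 ]
[ 0  -2   0  |   -8 ]
[ 0   0   5  |  -15 ]
Back-substitution:
u = (-15) / 5 = -3
t = (-8) / -2 = 4
s = (4 - (-2)*(4) - (-4)*(-3)) / 3 = 0

(0, 4, -3)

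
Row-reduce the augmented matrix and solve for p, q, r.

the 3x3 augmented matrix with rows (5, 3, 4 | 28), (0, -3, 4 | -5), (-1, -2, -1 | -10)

Forward elimination on [A|b]:
R3 <- R3 - (-1/5)*R1:  [     0   -7/5   -1/5  -22/5 ]
R3 <- R3 - (7/15)*R2:  [      0       0  -31/15  -31/15 ]
Row echelon form:
[ 5   3       4  |      28 ]
[ 0  -3       4  |      -5 ]
[ 0   0  -31/15  |  -31/15 ]
Back-substitution:
r = (-31/15) / (-31/15) = 1
q = (-5 - (4)*(1)) / -3 = 3
p = (28 - (3)*(3) - (4)*(1)) / 5 = 3

(3, 3, 1)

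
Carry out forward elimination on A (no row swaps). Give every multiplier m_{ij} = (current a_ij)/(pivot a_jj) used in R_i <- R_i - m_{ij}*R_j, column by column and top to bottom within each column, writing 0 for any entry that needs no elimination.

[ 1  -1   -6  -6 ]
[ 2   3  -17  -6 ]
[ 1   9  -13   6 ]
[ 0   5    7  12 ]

multipliers: 2, 1, 0, 2, 1, 4

Forward elimination:
R2 <- R2 - (2)*R1:  [  0   5  -5   6 ]
R3 <- R3 - (1)*R1:  [  0  10  -7  12 ]
R4: entry in column 1 is already 0 -> m_{41} = 0 (no row operation needed)
R3 <- R3 - (2)*R2:  [ 0  0  3  0 ]
R4 <- R4 - (1)*R2:  [  0   0  12   6 ]
R4 <- R4 - (4)*R3:  [ 0  0  0  6 ]
Multipliers (in order of application): m_{21} = 2, m_{31} = 1, m_{41} = 0, m_{32} = 2, m_{42} = 1, m_{43} = 4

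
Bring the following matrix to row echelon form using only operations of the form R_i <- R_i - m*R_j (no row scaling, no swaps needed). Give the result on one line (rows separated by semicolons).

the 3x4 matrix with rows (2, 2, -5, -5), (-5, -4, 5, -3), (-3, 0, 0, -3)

REF = [2 2 -5 -5; 0 1 -15/2 -31/2; 0 0 15 36]

Forward elimination:
R2 <- R2 - (-5/2)*R1:  [     0      1  -15/2  -31/2 ]
R3 <- R3 - (-3/2)*R1:  [     0      3  -15/2  -21/2 ]
R3 <- R3 - (3)*R2:  [  0   0  15  36 ]
Row echelon form:
[ 2  2     -5     -5 ]
[ 0  1  -15/2  -31/2 ]
[ 0  0     15     36 ]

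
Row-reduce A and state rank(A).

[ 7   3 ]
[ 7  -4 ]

Row reduction:
R2 <- R2 - (1)*R1:  [  0  -7 ]
Row echelon form:
[ 7   3 ]
[ 0  -7 ]
Nonzero rows / pivot columns: 2

rank(A) = 2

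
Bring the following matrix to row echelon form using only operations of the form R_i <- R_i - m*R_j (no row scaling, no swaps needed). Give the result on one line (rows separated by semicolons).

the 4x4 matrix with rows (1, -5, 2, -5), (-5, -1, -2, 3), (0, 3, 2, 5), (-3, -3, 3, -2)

Forward elimination:
R2 <- R2 - (-5)*R1:  [   0  -26    8  -22 ]
R4 <- R4 - (-3)*R1:  [   0  -18    9  -17 ]
R3 <- R3 - (-3/26)*R2:  [     0      0  38/13  32/13 ]
R4 <- R4 - (9/13)*R2:  [      0       0   45/13  -23/13 ]
R4 <- R4 - (45/38)*R3:  [      0       0       0  -89/19 ]
Row echelon form:
[ 1   -5      2      -5 ]
[ 0  -26      8     -22 ]
[ 0    0  38/13   32/13 ]
[ 0    0      0  -89/19 ]

REF = [1 -5 2 -5; 0 -26 8 -22; 0 0 38/13 32/13; 0 0 0 -89/19]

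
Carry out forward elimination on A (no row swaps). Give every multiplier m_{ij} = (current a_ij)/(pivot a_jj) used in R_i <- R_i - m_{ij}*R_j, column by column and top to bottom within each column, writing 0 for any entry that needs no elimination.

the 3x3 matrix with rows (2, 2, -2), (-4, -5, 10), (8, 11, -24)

multipliers: -2, 4, -3

Forward elimination:
R2 <- R2 - (-2)*R1:  [  0  -1   6 ]
R3 <- R3 - (4)*R1:  [   0    3  -16 ]
R3 <- R3 - (-3)*R2:  [ 0  0  2 ]
Multipliers (in order of application): m_{21} = -2, m_{31} = 4, m_{32} = -3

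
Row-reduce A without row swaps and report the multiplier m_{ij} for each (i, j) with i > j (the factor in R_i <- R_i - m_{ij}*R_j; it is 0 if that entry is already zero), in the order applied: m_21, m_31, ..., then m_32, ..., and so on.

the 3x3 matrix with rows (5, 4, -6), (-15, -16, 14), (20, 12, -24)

Forward elimination:
R2 <- R2 - (-3)*R1:  [  0  -4  -4 ]
R3 <- R3 - (4)*R1:  [  0  -4   0 ]
R3 <- R3 - (1)*R2:  [ 0  0  4 ]
Multipliers (in order of application): m_{21} = -3, m_{31} = 4, m_{32} = 1

multipliers: -3, 4, 1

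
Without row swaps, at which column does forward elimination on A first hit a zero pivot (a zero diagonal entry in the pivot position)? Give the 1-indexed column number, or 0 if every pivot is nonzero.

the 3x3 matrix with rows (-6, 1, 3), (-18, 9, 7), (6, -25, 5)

Naive forward elimination:
R2 <- R2 - (3)*R1:  [  0   6  -2 ]
R3 <- R3 - (-1)*R1:  [   0  -24    8 ]
R3 <- R3 - (-4)*R2:  [ 0  0  0 ]
Matrix at this point:
[ -6  1   3 ]
[  0  6  -2 ]
[  0  0   0 ]
Pivot entry (3,3) in the last row is zero and there are no rows below to swap with -> zero pivot in column 3 (A is singular).

first zero-pivot column = 3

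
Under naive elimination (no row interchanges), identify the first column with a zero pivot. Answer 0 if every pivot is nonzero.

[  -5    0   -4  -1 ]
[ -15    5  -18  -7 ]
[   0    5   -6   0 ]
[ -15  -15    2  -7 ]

Naive forward elimination:
R2 <- R2 - (3)*R1:  [  0   5  -6  -4 ]
R4 <- R4 - (3)*R1:  [   0  -15   14   -4 ]
R3 <- R3 - (1)*R2:  [ 0  0  0  4 ]
R4 <- R4 - (-3)*R2:  [   0    0   -4  -16 ]
Matrix at this point:
[ -5  0  -4   -1 ]
[  0  5  -6   -4 ]
[  0  0   0    4 ]
[  0  0  -4  -16 ]
Pivot entry (3,3) is zero but row 4 has -4 in column 3 -> naive elimination stops; a row interchange (e.g. R3 <-> R4) would be required here.

first zero-pivot column = 3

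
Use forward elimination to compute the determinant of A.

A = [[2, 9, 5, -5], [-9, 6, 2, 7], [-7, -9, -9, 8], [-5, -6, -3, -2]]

det(A) = 2958

Forward elimination:
R2 <- R2 - (-9/2)*R1:  [     0   93/2   49/2  -31/2 ]
R3 <- R3 - (-7/2)*R1:  [     0   45/2   17/2  -19/2 ]
R4 <- R4 - (-5/2)*R1:  [     0   33/2   19/2  -29/2 ]
R3 <- R3 - (15/31)*R2:  [       0        0  -104/31       -2 ]
R4 <- R4 - (11/31)*R2:  [     0      0  25/31     -9 ]
R4 <- R4 - (-25/104)*R3:  [       0        0        0  -493/52 ]
Upper-triangular form:
[ 2     9        5       -5 ]
[ 0  93/2     49/2    -31/2 ]
[ 0     0  -104/31       -2 ]
[ 0     0        0  -493/52 ]
det(A) = (-1)^0 * (2) * (93/2) * (-104/31) * (-493/52) = 2958  (0 row swaps -> sign +1)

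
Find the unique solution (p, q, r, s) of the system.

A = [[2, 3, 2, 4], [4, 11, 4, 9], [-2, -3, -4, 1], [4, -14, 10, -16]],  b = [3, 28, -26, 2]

(-4, 5, 4, -3)

Forward elimination on [A|b]:
R2 <- R2 - (2)*R1:  [  0   5   0   1  22 ]
R3 <- R3 - (-1)*R1:  [   0    0   -2    5  -23 ]
R4 <- R4 - (2)*R1:  [   0  -20    6  -24   -4 ]
R4 <- R4 - (-4)*R2:  [   0    0    6  -20   84 ]
R4 <- R4 - (-3)*R3:  [  0   0   0  -5  15 ]
Row echelon form:
[ 2  3   2   4  |    3 ]
[ 0  5   0   1  |   22 ]
[ 0  0  -2   5  |  -23 ]
[ 0  0   0  -5  |   15 ]
Back-substitution:
s = (15) / -5 = -3
r = (-23 - (5)*(-3)) / -2 = 4
q = (22 - (1)*(-3)) / 5 = 5
p = (3 - (3)*(5) - (2)*(4) - (4)*(-3)) / 2 = -4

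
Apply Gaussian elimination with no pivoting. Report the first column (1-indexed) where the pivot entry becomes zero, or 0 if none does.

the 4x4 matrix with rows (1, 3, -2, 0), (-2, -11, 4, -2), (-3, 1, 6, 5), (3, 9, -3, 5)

first zero-pivot column = 3

Naive forward elimination:
R2 <- R2 - (-2)*R1:  [  0  -5   0  -2 ]
R3 <- R3 - (-3)*R1:  [  0  10   0   5 ]
R4 <- R4 - (3)*R1:  [ 0  0  3  5 ]
R3 <- R3 - (-2)*R2:  [ 0  0  0  1 ]
Matrix at this point:
[ 1   3  -2   0 ]
[ 0  -5   0  -2 ]
[ 0   0   0   1 ]
[ 0   0   3   5 ]
Pivot entry (3,3) is zero but row 4 has 3 in column 3 -> naive elimination stops; a row interchange (e.g. R3 <-> R4) would be required here.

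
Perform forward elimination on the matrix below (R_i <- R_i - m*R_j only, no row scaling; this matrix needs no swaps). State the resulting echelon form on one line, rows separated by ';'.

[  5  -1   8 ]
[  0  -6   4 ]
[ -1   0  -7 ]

Forward elimination:
R3 <- R3 - (-1/5)*R1:  [     0   -1/5  -27/5 ]
R3 <- R3 - (1/30)*R2:  [      0       0  -83/15 ]
Row echelon form:
[ 5  -1       8 ]
[ 0  -6       4 ]
[ 0   0  -83/15 ]

REF = [5 -1 8; 0 -6 4; 0 0 -83/15]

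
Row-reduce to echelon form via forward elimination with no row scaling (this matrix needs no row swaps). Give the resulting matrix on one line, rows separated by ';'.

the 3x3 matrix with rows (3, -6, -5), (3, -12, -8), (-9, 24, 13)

REF = [3 -6 -5; 0 -6 -3; 0 0 -5]

Forward elimination:
R2 <- R2 - (1)*R1:  [  0  -6  -3 ]
R3 <- R3 - (-3)*R1:  [  0   6  -2 ]
R3 <- R3 - (-1)*R2:  [  0   0  -5 ]
Row echelon form:
[ 3  -6  -5 ]
[ 0  -6  -3 ]
[ 0   0  -5 ]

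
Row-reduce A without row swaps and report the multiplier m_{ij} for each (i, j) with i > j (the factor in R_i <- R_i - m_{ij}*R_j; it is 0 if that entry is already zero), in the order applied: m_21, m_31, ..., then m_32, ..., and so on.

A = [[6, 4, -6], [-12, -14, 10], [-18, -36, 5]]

Forward elimination:
R2 <- R2 - (-2)*R1:  [  0  -6  -2 ]
R3 <- R3 - (-3)*R1:  [   0  -24  -13 ]
R3 <- R3 - (4)*R2:  [  0   0  -5 ]
Multipliers (in order of application): m_{21} = -2, m_{31} = -3, m_{32} = 4

multipliers: -2, -3, 4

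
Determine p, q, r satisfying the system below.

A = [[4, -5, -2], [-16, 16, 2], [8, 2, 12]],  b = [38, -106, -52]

(2, -4, -5)

Forward elimination on [A|b]:
R2 <- R2 - (-4)*R1:  [  0  -4  -6  46 ]
R3 <- R3 - (2)*R1:  [    0    12    16  -128 ]
R3 <- R3 - (-3)*R2:  [  0   0  -2  10 ]
Row echelon form:
[ 4  -5  -2  |  38 ]
[ 0  -4  -6  |  46 ]
[ 0   0  -2  |  10 ]
Back-substitution:
r = (10) / -2 = -5
q = (46 - (-6)*(-5)) / -4 = -4
p = (38 - (-5)*(-4) - (-2)*(-5)) / 4 = 2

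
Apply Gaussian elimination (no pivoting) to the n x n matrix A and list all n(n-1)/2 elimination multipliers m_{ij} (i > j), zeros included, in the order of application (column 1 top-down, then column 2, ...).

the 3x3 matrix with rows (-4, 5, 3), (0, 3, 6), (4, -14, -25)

Forward elimination:
R2: entry in column 1 is already 0 -> m_{21} = 0 (no row operation needed)
R3 <- R3 - (-1)*R1:  [   0   -9  -22 ]
R3 <- R3 - (-3)*R2:  [  0   0  -4 ]
Multipliers (in order of application): m_{21} = 0, m_{31} = -1, m_{32} = -3

multipliers: 0, -1, -3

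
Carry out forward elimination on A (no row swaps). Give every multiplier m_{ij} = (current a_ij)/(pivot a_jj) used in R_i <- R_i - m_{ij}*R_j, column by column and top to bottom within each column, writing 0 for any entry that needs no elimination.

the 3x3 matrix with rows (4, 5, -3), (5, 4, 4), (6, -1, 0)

multipliers: 5/4, 3/2, 34/9

Forward elimination:
R2 <- R2 - (5/4)*R1:  [    0  -9/4  31/4 ]
R3 <- R3 - (3/2)*R1:  [     0  -17/2    9/2 ]
R3 <- R3 - (34/9)*R2:  [      0       0  -223/9 ]
Multipliers (in order of application): m_{21} = 5/4, m_{31} = 3/2, m_{32} = 34/9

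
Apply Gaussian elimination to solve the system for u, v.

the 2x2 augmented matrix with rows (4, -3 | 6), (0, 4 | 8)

Forward elimination on [A|b]:
Row echelon form:
[ 4  -3  |  6 ]
[ 0   4  |  8 ]
Back-substitution:
v = (8) / 4 = 2
u = (6 - (-3)*(2)) / 4 = 3

(3, 2)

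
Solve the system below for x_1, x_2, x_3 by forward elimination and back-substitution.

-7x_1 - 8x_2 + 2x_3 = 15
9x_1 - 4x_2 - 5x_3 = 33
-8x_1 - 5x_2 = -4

(3, -4, 2)

Forward elimination on [A|b]:
R2 <- R2 - (-9/7)*R1:  [      0  -100/7   -17/7   366/7 ]
R3 <- R3 - (8/7)*R1:  [      0    29/7   -16/7  -148/7 ]
R3 <- R3 - (-29/100)*R2:  [        0         0  -299/100   -299/50 ]
Row echelon form:
[ -7      -8         2  |       15 ]
[  0  -100/7     -17/7  |    366/7 ]
[  0       0  -299/100  |  -299/50 ]
Back-substitution:
x_3 = (-299/50) / (-299/100) = 2
x_2 = (366/7 - (-17/7)*(2)) / (-100/7) = -4
x_1 = (15 - (-8)*(-4) - (2)*(2)) / -7 = 3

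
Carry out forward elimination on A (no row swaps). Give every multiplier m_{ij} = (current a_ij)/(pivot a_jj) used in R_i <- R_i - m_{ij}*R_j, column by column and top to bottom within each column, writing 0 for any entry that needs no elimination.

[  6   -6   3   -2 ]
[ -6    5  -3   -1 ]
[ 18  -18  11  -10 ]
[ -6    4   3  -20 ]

multipliers: -1, 3, -1, 0, 2, 3

Forward elimination:
R2 <- R2 - (-1)*R1:  [  0  -1   0  -3 ]
R3 <- R3 - (3)*R1:  [  0   0   2  -4 ]
R4 <- R4 - (-1)*R1:  [   0   -2    6  -22 ]
R3: entry in column 2 is already 0 -> m_{32} = 0 (no row operation needed)
R4 <- R4 - (2)*R2:  [   0    0    6  -16 ]
R4 <- R4 - (3)*R3:  [  0   0   0  -4 ]
Multipliers (in order of application): m_{21} = -1, m_{31} = 3, m_{41} = -1, m_{32} = 0, m_{42} = 2, m_{43} = 3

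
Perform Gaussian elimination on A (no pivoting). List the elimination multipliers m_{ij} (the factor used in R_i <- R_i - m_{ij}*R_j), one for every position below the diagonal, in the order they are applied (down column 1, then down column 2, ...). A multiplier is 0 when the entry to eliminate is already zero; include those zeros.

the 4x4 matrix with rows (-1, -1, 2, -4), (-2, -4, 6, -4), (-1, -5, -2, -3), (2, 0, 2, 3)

multipliers: 2, 1, -2, 2, 1, -1/2

Forward elimination:
R2 <- R2 - (2)*R1:  [  0  -2   2   4 ]
R3 <- R3 - (1)*R1:  [  0  -4  -4   1 ]
R4 <- R4 - (-2)*R1:  [  0  -2   6  -5 ]
R3 <- R3 - (2)*R2:  [  0   0  -8  -7 ]
R4 <- R4 - (1)*R2:  [  0   0   4  -9 ]
R4 <- R4 - (-1/2)*R3:  [     0      0      0  -25/2 ]
Multipliers (in order of application): m_{21} = 2, m_{31} = 1, m_{41} = -2, m_{32} = 2, m_{42} = 1, m_{43} = -1/2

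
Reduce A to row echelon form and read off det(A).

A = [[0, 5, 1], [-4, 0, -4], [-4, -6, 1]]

Forward elimination:
R1 <-> R2   (pivot in column 1 was zero)
[ -4   0  -4 ]
[  0   5   1 ]
[ -4  -6   1 ]
R3 <- R3 - (1)*R1:  [  0  -6   5 ]
R3 <- R3 - (-6/5)*R2:  [    0     0  31/5 ]
Upper-triangular form:
[ -4  0    -4 ]
[  0  5     1 ]
[  0  0  31/5 ]
det(A) = (-1)^1 * (-4) * (5) * (31/5) = 124  (1 row swap -> sign -1)

det(A) = 124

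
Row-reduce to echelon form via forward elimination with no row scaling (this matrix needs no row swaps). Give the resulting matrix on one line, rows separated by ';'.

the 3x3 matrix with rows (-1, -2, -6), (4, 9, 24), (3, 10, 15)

REF = [-1 -2 -6; 0 1 0; 0 0 -3]

Forward elimination:
R2 <- R2 - (-4)*R1:  [ 0  1  0 ]
R3 <- R3 - (-3)*R1:  [  0   4  -3 ]
R3 <- R3 - (4)*R2:  [  0   0  -3 ]
Row echelon form:
[ -1  -2  -6 ]
[  0   1   0 ]
[  0   0  -3 ]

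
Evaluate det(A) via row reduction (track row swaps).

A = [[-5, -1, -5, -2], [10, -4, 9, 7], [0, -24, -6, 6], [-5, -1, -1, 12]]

Forward elimination:
R2 <- R2 - (-2)*R1:  [  0  -6  -1   3 ]
R4 <- R4 - (1)*R1:  [  0   0   4  14 ]
R3 <- R3 - (4)*R2:  [  0   0  -2  -6 ]
R4 <- R4 - (-2)*R3:  [ 0  0  0  2 ]
Upper-triangular form:
[ -5  -1  -5  -2 ]
[  0  -6  -1   3 ]
[  0   0  -2  -6 ]
[  0   0   0   2 ]
det(A) = (-1)^0 * (-5) * (-6) * (-2) * (2) = -120  (0 row swaps -> sign +1)

det(A) = -120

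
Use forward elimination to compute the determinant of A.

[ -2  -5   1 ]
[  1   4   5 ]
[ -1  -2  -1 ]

det(A) = 10

Forward elimination:
R2 <- R2 - (-1/2)*R1:  [    0   3/2  11/2 ]
R3 <- R3 - (1/2)*R1:  [    0   1/2  -3/2 ]
R3 <- R3 - (1/3)*R2:  [     0      0  -10/3 ]
Upper-triangular form:
[ -2   -5      1 ]
[  0  3/2   11/2 ]
[  0    0  -10/3 ]
det(A) = (-1)^0 * (-2) * (3/2) * (-10/3) = 10  (0 row swaps -> sign +1)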